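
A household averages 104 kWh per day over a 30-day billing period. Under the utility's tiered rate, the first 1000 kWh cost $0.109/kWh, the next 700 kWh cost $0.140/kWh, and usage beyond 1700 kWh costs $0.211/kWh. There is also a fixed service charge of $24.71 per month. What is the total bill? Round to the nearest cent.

$531.33

Usage = 104 kWh/day × 30 days = 3120 kWh
First 1000 kWh × $0.109 = $109.00
Next 700 kWh × $0.140 = $98.00
Remaining 1420 kWh × $0.211 = $299.62
Energy charge = $506.62; + service $24.71 = $531.33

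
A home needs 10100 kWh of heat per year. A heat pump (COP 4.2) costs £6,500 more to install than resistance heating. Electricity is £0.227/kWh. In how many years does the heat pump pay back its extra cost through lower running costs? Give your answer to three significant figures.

Resistance: 10100 kWh × £0.227 = £2,292.70/yr
Heat pump: 10100 / 4.2 = 2405 kWh in → × £0.227 = £545.88/yr
Annual savings = £1,746.82
Payback = £6,500 / £1,746.82 = 3.72 years

3.72 years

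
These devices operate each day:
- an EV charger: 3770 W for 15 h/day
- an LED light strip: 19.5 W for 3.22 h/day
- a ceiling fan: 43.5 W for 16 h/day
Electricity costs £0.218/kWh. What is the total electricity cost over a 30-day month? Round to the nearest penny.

EV charger: 3770 W × 15 h × 30 d = 1,696,500 Wh = 1,696 kWh
LED light strip: 19.5 W × 3.22 h × 30 d = 1,884 Wh = 1.884 kWh
ceiling fan: 43.5 W × 16 h × 30 d = 20,880 Wh = 20.88 kWh
Total energy = 1,696 + 1.884 + 20.88 = 1,719 kWh
Cost = 1,719 kWh × £0.218 = £374.80

£374.80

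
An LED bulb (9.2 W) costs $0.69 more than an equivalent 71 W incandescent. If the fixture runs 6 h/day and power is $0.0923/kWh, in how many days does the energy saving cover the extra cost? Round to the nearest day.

Power saved = 71 − 9.2 = 61.8 W
Daily energy saved = 61.8 W × 6 h = 370.8 Wh = 0.3708 kWh
Daily savings = 0.3708 × $0.0923 = $0.0342
Payback = $0.69 / $0.0342 per day = 20.16 days

20 days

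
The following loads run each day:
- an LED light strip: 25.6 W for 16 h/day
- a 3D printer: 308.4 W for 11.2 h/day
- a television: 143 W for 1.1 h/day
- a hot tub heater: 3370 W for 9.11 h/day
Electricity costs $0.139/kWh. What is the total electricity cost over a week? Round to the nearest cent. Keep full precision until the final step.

LED light strip: 25.6 W × 16 h × 7 d = 2,867 Wh = 2.867 kWh
3D printer: 308.4 W × 11.2 h × 7 d = 24,179 Wh = 24.18 kWh
television: 143 W × 1.1 h × 7 d = 1,101 Wh = 1.101 kWh
hot tub heater: 3370 W × 9.11 h × 7 d = 214,905 Wh = 214.9 kWh
Total energy = 2.867 + 24.18 + 1.101 + 214.9 = 243.1 kWh
Cost = 243.1 kWh × $0.139 = $33.78

$33.78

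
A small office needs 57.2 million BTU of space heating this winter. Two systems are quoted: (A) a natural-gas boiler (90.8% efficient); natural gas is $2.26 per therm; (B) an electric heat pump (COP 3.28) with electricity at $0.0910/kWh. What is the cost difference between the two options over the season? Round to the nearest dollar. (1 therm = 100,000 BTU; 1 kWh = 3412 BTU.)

Heat load = 57.2 × 10⁶ BTU = 57,200,000 BTU
Gas: input = 57,200,000 / 0.908 = 62,995,595 BTU = 630 therm → 630 × $2.26 = $1,423.70
Heat pump: 57,200,000 BTU / 3412 = 16,760 kWh heat; / 3.28 = 5,111 kWh in → × $0.0910 = $465.11
Difference = |$1,423.70 − $465.11| = $958.59 ≈ $959

$959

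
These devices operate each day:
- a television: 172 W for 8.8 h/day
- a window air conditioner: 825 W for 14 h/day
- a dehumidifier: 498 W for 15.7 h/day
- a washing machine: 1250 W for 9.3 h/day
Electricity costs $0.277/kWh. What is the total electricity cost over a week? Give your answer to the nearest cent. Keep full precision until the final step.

television: 172 W × 8.8 h × 7 d = 10,595 Wh = 10.6 kWh
window air conditioner: 825 W × 14 h × 7 d = 80,850 Wh = 80.85 kWh
dehumidifier: 498 W × 15.7 h × 7 d = 54,730 Wh = 54.73 kWh
washing machine: 1250 W × 9.3 h × 7 d = 81,375 Wh = 81.38 kWh
Total energy = 10.6 + 80.85 + 54.73 + 81.38 = 227.6 kWh
Cost = 227.6 kWh × $0.277 = $63.03

$63.03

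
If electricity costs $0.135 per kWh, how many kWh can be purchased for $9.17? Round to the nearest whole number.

$9.17 / $0.135 per kWh = 67.93 kWh

68 kWh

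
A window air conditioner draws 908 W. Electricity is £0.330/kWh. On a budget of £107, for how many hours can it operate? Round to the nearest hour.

Energy budget = £107 / £0.330 per kWh = 324.2 kWh = 324,242 Wh
Runtime = 324,242 Wh / 908 W = 357.1 h

357 h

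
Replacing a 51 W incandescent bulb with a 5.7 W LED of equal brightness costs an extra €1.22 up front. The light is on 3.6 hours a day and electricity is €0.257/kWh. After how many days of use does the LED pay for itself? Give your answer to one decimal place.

Power saved = 51 − 5.7 = 45.3 W
Daily energy saved = 45.3 W × 3.6 h = 163.1 Wh = 0.16308 kWh
Daily savings = 0.16308 × €0.257 = €0.0419
Payback = €1.22 / €0.0419 per day = 29.11 days

29.1 days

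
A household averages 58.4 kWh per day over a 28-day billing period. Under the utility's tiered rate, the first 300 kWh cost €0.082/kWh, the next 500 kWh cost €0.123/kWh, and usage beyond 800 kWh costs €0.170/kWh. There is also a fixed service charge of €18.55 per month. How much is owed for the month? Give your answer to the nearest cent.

€246.63

Usage = 58.4 kWh/day × 28 days = 1635.2 kWh
First 300 kWh × €0.082 = €24.60
Next 500 kWh × €0.123 = €61.50
Remaining 835.2 kWh × €0.170 = €141.98
Energy charge = €228.08; + service €18.55 = €246.63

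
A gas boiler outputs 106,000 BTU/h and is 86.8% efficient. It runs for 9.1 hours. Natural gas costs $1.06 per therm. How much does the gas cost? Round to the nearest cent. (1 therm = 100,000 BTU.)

Heat delivered = 106,000 BTU/h × 9.1 h = 964,600 BTU
Gas input = 964,600 / 0.868 = 1,111,290 BTU
= 1,111,290 / 100,000 = 11.11 therm
Cost = 11.11 × $1.06/therm = $11.78

$11.78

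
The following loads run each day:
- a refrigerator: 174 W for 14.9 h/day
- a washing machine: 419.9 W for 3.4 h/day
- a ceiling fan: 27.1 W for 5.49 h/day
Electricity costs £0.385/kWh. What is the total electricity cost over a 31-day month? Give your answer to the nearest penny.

£49.76

refrigerator: 174 W × 14.9 h × 31 d = 80,371 Wh = 80.37 kWh
washing machine: 419.9 W × 3.4 h × 31 d = 44,257 Wh = 44.26 kWh
ceiling fan: 27.1 W × 5.49 h × 31 d = 4,612 Wh = 4.612 kWh
Total energy = 80.37 + 44.26 + 4.612 = 129.2 kWh
Cost = 129.2 kWh × £0.385 = £49.76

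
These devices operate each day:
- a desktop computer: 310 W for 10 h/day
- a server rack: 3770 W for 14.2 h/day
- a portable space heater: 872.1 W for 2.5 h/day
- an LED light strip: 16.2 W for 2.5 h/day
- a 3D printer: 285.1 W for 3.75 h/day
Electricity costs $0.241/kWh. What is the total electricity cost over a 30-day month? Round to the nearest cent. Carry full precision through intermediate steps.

desktop computer: 310 W × 10 h × 30 d = 93,000 Wh = 93 kWh
server rack: 3770 W × 14.2 h × 30 d = 1,606,020 Wh = 1,606 kWh
portable space heater: 872.1 W × 2.5 h × 30 d = 65,408 Wh = 65.41 kWh
LED light strip: 16.2 W × 2.5 h × 30 d = 1,215 Wh = 1.215 kWh
3D printer: 285.1 W × 3.75 h × 30 d = 32,074 Wh = 32.07 kWh
Total energy = 93 + 1,606 + 65.41 + 1.215 + 32.07 = 1,798 kWh
Cost = 1,798 kWh × $0.241 = $433.25

$433.25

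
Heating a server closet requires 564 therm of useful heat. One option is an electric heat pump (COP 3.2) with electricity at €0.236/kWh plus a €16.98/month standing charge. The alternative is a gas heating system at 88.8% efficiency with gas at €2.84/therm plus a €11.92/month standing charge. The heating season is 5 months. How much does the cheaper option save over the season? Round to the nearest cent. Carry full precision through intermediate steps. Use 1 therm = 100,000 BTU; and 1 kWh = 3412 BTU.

Heat load = 564 therm × 100,000 = 56,400,000 BTU
Gas: input = 56,400,000 / 0.888 = 63,513,514 BTU = 635.1 therm → 635.1 × €2.84 = €1,803.78; + 5 × €11.92 standing = €1,863.38
Heat pump: 56,400,000 BTU / 3412 = 16,530 kWh heat; / 3.2 = 5,166 kWh in → × €0.236 = €1,219.08; + 5 × €16.98 standing = €1,303.98
Difference = |€1,863.38 − €1,303.98| = €559.40

€559.40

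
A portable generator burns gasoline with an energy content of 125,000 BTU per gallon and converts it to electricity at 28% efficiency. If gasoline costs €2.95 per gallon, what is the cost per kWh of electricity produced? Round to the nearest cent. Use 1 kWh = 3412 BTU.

€0.29

Electrical output per gallon = 125,000 BTU × 0.28 / 3412 BTU/kWh = 10.26 kWh
Cost per kWh = €2.95 / 10.26 kWh = €0.288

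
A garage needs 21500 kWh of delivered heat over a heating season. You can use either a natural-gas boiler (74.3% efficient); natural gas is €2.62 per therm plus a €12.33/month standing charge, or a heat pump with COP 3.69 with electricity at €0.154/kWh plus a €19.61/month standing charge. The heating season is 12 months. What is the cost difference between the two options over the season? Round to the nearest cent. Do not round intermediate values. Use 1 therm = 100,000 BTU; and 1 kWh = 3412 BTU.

Heat load = 21500 kWh × 3412 = 73,358,000 BTU
Gas: input = 73,358,000 / 0.743 = 98,732,167 BTU = 987.3 therm → 987.3 × €2.62 = €2,586.78; + 12 × €12.33 standing = €2,734.74
Heat pump: 73,358,000 BTU / 3412 = 21,500 kWh heat; / 3.69 = 5,827 kWh in → × €0.154 = €897.29; + 12 × €19.61 standing = €1,132.61
Difference = |€2,734.74 − €1,132.61| = €1,602.13

€1602.13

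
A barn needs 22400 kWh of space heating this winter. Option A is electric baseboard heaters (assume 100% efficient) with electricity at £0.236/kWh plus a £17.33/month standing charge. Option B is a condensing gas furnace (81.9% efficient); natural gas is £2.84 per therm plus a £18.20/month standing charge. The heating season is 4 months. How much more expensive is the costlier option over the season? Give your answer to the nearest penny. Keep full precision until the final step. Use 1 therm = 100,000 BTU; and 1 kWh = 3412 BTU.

£2632.64

Heat load = 22400 kWh × 3412 = 76,428,800 BTU
Gas: input = 76,428,800 / 0.819 = 93,319,658 BTU = 933.2 therm → 933.2 × £2.84 = £2,650.28; + 4 × £18.20 standing = £2,723.08
Electric: 76,428,800 BTU / 3412 = 22,400 kWh → × £0.236 = £5,286.40; + 4 × £17.33 standing = £5,355.72
Difference = |£2,723.08 − £5,355.72| = £2,632.64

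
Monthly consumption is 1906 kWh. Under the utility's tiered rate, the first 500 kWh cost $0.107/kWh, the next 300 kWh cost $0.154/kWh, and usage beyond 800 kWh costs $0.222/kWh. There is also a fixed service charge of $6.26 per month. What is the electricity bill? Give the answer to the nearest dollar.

First 500 kWh × $0.107 = $53.50
Next 300 kWh × $0.154 = $46.20
Remaining 1106 kWh × $0.222 = $245.53
Energy charge = $345.23; + service $6.26 = $351.49 ≈ $351

$351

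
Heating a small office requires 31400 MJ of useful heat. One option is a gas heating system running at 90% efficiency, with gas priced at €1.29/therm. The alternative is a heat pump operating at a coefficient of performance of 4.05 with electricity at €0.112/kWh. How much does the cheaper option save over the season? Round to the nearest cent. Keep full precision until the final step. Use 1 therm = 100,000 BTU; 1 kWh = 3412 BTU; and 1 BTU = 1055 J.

€185.37

Heat load = 31400 MJ = 31,400,000,000 J / 1055 = 29,763,033 BTU
Gas: input = 29,763,033 / 0.90 = 33,070,037 BTU = 330.7 therm → 330.7 × €1.29 = €426.60
Heat pump: 29,763,033 BTU / 3412 = 8,723 kWh heat; / 4.05 = 2,154 kWh in → × €0.112 = €241.23
Difference = |€426.60 − €241.23| = €185.37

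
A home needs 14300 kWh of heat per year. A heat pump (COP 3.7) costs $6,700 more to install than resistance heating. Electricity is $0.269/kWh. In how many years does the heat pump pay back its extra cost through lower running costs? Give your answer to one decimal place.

2.4 years

Resistance: 14300 kWh × $0.269 = $3,846.70/yr
Heat pump: 14300 / 3.7 = 3865 kWh in → × $0.269 = $1,039.65/yr
Annual savings = $2,807.05
Payback = $6,700 / $2,807.05 = 2.39 years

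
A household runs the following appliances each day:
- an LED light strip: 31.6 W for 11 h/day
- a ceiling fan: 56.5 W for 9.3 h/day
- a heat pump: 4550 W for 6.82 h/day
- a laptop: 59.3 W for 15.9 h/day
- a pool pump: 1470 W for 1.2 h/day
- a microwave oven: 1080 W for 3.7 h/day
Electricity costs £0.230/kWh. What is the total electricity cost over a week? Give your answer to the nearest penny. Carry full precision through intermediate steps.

£62.16

LED light strip: 31.6 W × 11 h × 7 d = 2,433 Wh = 2.433 kWh
ceiling fan: 56.5 W × 9.3 h × 7 d = 3,678 Wh = 3.678 kWh
heat pump: 4550 W × 6.82 h × 7 d = 217,217 Wh = 217.2 kWh
laptop: 59.3 W × 15.9 h × 7 d = 6,600 Wh = 6.6 kWh
pool pump: 1470 W × 1.2 h × 7 d = 12,348 Wh = 12.35 kWh
microwave oven: 1080 W × 3.7 h × 7 d = 27,972 Wh = 27.97 kWh
Total energy = 2.433 + 3.678 + 217.2 + 6.6 + 12.35 + 27.97 = 270.2 kWh
Cost = 270.2 kWh × £0.230 = £62.16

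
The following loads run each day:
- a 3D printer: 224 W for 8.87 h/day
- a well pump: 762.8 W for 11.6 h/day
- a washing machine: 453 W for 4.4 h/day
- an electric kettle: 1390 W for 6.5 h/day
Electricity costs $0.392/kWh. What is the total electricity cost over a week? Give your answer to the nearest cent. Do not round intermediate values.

3D printer: 224 W × 8.87 h × 7 d = 13,908 Wh = 13.91 kWh
well pump: 762.8 W × 11.6 h × 7 d = 61,939 Wh = 61.94 kWh
washing machine: 453 W × 4.4 h × 7 d = 13,952 Wh = 13.95 kWh
electric kettle: 1390 W × 6.5 h × 7 d = 63,245 Wh = 63.24 kWh
Total energy = 13.91 + 61.94 + 13.95 + 63.24 = 153 kWh
Cost = 153 kWh × $0.392 = $59.99

$59.99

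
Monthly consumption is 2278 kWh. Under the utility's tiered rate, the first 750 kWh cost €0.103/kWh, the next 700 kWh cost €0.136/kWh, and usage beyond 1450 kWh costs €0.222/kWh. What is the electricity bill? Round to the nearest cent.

€356.27

First 750 kWh × €0.103 = €77.25
Next 700 kWh × €0.136 = €95.20
Remaining 828 kWh × €0.222 = €183.82
Total = €356.27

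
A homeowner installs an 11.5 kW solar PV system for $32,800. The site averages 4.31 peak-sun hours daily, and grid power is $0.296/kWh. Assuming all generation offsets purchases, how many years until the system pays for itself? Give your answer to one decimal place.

Daily generation = 11.5 kW × 4.31 h = 49.56 kWh
Annual generation = 49.56 × 365 = 18091 kWh
Annual savings = 18091 × $0.296 = $5,355.00
Payback = $32,800 / $5,355.00 = 6.13 years

6.1 years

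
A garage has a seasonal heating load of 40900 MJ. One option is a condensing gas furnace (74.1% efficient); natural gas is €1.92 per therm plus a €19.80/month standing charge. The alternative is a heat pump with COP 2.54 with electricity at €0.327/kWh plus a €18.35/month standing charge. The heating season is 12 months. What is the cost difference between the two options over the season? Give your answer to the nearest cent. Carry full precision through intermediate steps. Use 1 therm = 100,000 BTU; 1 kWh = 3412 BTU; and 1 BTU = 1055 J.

€440.86

Heat load = 40900 MJ = 40,900,000,000 J / 1055 = 38,767,773 BTU
Gas: input = 38,767,773 / 0.741 = 52,318,182 BTU = 523.2 therm → 523.2 × €1.92 = €1,004.51; + 12 × €19.80 standing = €1,242.11
Heat pump: 38,767,773 BTU / 3412 = 11,360 kWh heat; / 2.54 = 4,473 kWh in → × €0.327 = €1,462.77; + 12 × €18.35 standing = €1,682.97
Difference = |€1,242.11 − €1,682.97| = €440.86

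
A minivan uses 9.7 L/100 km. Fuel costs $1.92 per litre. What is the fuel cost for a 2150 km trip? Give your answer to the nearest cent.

Fuel = 9.7 L/100 km × 2150 km / 100 = 208.6 L
Cost = 208.6 L × $1.92/L = $400.42

$400.42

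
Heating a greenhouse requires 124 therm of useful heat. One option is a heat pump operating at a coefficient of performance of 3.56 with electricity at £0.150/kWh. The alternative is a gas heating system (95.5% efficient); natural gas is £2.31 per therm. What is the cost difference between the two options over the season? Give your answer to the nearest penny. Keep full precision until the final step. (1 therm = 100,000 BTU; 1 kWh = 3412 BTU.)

£146.81

Heat load = 124 therm × 100,000 = 12,400,000 BTU
Gas: input = 12,400,000 / 0.955 = 12,984,293 BTU = 129.8 therm → 129.8 × £2.31 = £299.94
Heat pump: 12,400,000 BTU / 3412 = 3,634 kWh heat; / 3.56 = 1,021 kWh in → × £0.150 = £153.13
Difference = |£299.94 − £153.13| = £146.81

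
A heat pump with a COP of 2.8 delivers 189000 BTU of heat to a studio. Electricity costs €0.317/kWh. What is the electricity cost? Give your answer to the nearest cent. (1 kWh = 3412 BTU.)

€6.27

Heat delivered = 189,000 BTU / 3412 = 55.39 kWh
Electrical input = 55.39 kWh / 2.8 = 19.78 kWh
Cost = 19.78 × €0.317/kWh = €6.27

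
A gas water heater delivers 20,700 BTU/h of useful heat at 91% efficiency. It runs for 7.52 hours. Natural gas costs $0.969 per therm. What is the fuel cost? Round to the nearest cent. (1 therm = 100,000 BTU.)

$1.66

Heat delivered = 20,700 BTU/h × 7.52 h = 155,664 BTU
Gas input = 155,664 / 0.91 = 171,059 BTU
= 171,059 / 100,000 = 1.711 therm
Cost = 1.711 × $0.969/therm = $1.66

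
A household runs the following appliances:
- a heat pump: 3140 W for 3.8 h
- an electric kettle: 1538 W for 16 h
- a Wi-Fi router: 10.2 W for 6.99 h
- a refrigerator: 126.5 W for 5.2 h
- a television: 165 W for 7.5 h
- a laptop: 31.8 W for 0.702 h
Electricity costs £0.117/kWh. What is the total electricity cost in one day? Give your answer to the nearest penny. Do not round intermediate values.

heat pump: 3140 W × 3.8 h = 11,932 Wh = 11.93 kWh
electric kettle: 1538 W × 16 h = 24,608 Wh = 24.61 kWh
Wi-Fi router: 10.2 W × 6.99 h = 71 Wh = 0.0713 kWh
refrigerator: 126.5 W × 5.2 h = 658 Wh = 0.6578 kWh
television: 165 W × 7.5 h = 1,238 Wh = 1.238 kWh
laptop: 31.8 W × 0.702 h = 22 Wh = 0.02232 kWh
Total energy = 11.93 + 24.61 + 0.0713 + 0.6578 + 1.238 + 0.02232 = 38.53 kWh
Cost = 38.53 kWh × £0.117 = £4.51

£4.51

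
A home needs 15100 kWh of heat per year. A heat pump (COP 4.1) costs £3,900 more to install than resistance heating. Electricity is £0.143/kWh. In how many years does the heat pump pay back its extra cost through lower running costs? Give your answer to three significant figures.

2.39 years

Resistance: 15100 kWh × £0.143 = £2,159.30/yr
Heat pump: 15100 / 4.1 = 3683 kWh in → × £0.143 = £526.66/yr
Annual savings = £1,632.64
Payback = £3,900 / £1,632.64 = 2.39 years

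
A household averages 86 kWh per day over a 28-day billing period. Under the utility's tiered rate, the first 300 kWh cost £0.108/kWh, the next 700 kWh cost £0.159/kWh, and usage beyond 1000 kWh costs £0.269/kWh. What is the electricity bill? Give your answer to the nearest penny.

£522.45

Usage = 86 kWh/day × 28 days = 2408 kWh
First 300 kWh × £0.108 = £32.40
Next 700 kWh × £0.159 = £111.30
Remaining 1408 kWh × £0.269 = £378.75
Total = £522.45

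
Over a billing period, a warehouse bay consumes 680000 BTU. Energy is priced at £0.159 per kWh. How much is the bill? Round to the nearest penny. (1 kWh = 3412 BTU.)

£31.69

680000 BTU × (0.00029308 kWh/BTU) = 199.3 kWh
Cost = 199.3 kWh × £0.159/kWh = £31.69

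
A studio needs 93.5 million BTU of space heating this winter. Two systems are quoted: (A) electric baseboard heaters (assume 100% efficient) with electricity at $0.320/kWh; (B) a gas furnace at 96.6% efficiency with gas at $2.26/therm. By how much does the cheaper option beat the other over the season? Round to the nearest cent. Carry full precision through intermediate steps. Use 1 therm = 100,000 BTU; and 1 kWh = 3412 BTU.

Heat load = 93.5 × 10⁶ BTU = 93,500,000 BTU
Gas: input = 93,500,000 / 0.966 = 96,790,890 BTU = 967.9 therm → 967.9 × $2.26 = $2,187.47
Electric: 93,500,000 BTU / 3412 = 27,400 kWh → × $0.320 = $8,769.05
Difference = |$2,187.47 − $8,769.05| = $6,581.58

$6581.58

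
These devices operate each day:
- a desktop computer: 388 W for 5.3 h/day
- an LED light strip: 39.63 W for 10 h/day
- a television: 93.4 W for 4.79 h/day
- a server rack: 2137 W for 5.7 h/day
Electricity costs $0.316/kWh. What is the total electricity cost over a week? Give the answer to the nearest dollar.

$33

desktop computer: 388 W × 5.3 h × 7 d = 14,395 Wh = 14.39 kWh
LED light strip: 39.63 W × 10 h × 7 d = 2,774 Wh = 2.774 kWh
television: 93.4 W × 4.79 h × 7 d = 3,132 Wh = 3.132 kWh
server rack: 2137 W × 5.7 h × 7 d = 85,266 Wh = 85.27 kWh
Total energy = 14.39 + 2.774 + 3.132 + 85.27 = 105.6 kWh
Cost = 105.6 kWh × $0.316 = $33.36 ≈ $33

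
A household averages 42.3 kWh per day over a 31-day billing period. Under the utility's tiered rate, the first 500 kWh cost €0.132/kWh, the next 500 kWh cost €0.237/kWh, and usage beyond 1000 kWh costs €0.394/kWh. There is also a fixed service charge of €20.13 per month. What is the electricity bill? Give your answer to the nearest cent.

€327.28

Usage = 42.3 kWh/day × 31 days = 1311.3 kWh
First 500 kWh × €0.132 = €66.00
Next 500 kWh × €0.237 = €118.50
Remaining 311.3 kWh × €0.394 = €122.65
Energy charge = €307.15; + service €20.13 = €327.28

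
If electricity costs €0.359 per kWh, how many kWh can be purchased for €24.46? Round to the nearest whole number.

68 kWh

€24.46 / €0.359 per kWh = 68.13 kWh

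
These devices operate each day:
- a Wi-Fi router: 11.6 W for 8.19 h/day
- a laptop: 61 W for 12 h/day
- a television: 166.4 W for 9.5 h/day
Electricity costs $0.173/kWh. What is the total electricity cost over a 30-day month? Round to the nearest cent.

$12.50

Wi-Fi router: 11.6 W × 8.19 h × 30 d = 2,850 Wh = 2.85 kWh
laptop: 61 W × 12 h × 30 d = 21,960 Wh = 21.96 kWh
television: 166.4 W × 9.5 h × 30 d = 47,424 Wh = 47.42 kWh
Total energy = 2.85 + 21.96 + 47.42 = 72.23 kWh
Cost = 72.23 kWh × $0.173 = $12.50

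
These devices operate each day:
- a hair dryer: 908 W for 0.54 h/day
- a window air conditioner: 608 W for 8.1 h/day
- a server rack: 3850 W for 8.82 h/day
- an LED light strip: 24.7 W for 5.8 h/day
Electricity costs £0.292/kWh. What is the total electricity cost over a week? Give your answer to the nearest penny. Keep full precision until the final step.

hair dryer: 908 W × 0.54 h × 7 d = 3,432 Wh = 3.432 kWh
window air conditioner: 608 W × 8.1 h × 7 d = 34,474 Wh = 34.47 kWh
server rack: 3850 W × 8.82 h × 7 d = 237,699 Wh = 237.7 kWh
LED light strip: 24.7 W × 5.8 h × 7 d = 1,003 Wh = 1.003 kWh
Total energy = 3.432 + 34.47 + 237.7 + 1.003 = 276.6 kWh
Cost = 276.6 kWh × £0.292 = £80.77

£80.77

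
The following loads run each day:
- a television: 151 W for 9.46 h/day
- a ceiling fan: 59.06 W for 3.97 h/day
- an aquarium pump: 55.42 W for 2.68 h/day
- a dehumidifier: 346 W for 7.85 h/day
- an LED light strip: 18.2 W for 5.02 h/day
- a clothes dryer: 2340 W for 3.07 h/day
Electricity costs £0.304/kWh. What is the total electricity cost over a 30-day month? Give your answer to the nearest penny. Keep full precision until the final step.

£107.64

television: 151 W × 9.46 h × 30 d = 42,854 Wh = 42.85 kWh
ceiling fan: 59.06 W × 3.97 h × 30 d = 7,034 Wh = 7.034 kWh
aquarium pump: 55.42 W × 2.68 h × 30 d = 4,456 Wh = 4.456 kWh
dehumidifier: 346 W × 7.85 h × 30 d = 81,483 Wh = 81.48 kWh
LED light strip: 18.2 W × 5.02 h × 30 d = 2,741 Wh = 2.741 kWh
clothes dryer: 2340 W × 3.07 h × 30 d = 215,514 Wh = 215.5 kWh
Total energy = 42.85 + 7.034 + 4.456 + 81.48 + 2.741 + 215.5 = 354.1 kWh
Cost = 354.1 kWh × £0.304 = £107.64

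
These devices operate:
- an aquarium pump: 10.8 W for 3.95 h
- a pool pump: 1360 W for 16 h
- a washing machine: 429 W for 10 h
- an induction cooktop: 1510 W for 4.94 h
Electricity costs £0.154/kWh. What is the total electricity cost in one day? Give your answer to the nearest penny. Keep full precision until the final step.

£5.17

aquarium pump: 10.8 W × 3.95 h = 43 Wh = 0.04266 kWh
pool pump: 1360 W × 16 h = 21,760 Wh = 21.76 kWh
washing machine: 429 W × 10 h = 4,290 Wh = 4.29 kWh
induction cooktop: 1510 W × 4.94 h = 7,459 Wh = 7.459 kWh
Total energy = 0.04266 + 21.76 + 4.29 + 7.459 = 33.55 kWh
Cost = 33.55 kWh × £0.154 = £5.17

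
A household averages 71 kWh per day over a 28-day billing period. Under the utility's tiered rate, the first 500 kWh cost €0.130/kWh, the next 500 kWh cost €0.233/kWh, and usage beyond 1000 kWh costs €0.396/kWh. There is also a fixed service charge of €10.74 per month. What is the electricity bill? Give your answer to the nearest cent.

€583.49

Usage = 71 kWh/day × 28 days = 1988 kWh
First 500 kWh × €0.130 = €65.00
Next 500 kWh × €0.233 = €116.50
Remaining 988 kWh × €0.396 = €391.25
Energy charge = €572.75; + service €10.74 = €583.49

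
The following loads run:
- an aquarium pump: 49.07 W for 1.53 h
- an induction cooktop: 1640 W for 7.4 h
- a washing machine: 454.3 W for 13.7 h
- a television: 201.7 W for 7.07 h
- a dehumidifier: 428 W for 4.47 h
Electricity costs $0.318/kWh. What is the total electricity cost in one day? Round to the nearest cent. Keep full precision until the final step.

aquarium pump: 49.07 W × 1.53 h = 75 Wh = 0.07508 kWh
induction cooktop: 1640 W × 7.4 h = 12,136 Wh = 12.14 kWh
washing machine: 454.3 W × 13.7 h = 6,224 Wh = 6.224 kWh
television: 201.7 W × 7.07 h = 1,426 Wh = 1.426 kWh
dehumidifier: 428 W × 4.47 h = 1,913 Wh = 1.913 kWh
Total energy = 0.07508 + 12.14 + 6.224 + 1.426 + 1.913 = 21.77 kWh
Cost = 21.77 kWh × $0.318 = $6.92

$6.92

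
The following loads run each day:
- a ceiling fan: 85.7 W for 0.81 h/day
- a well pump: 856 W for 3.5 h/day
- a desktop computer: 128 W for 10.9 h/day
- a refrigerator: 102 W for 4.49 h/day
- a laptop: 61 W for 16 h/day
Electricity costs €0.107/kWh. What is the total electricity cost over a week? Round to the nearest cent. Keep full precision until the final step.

€4.42

ceiling fan: 85.7 W × 0.81 h × 7 d = 486 Wh = 0.4859 kWh
well pump: 856 W × 3.5 h × 7 d = 20,972 Wh = 20.97 kWh
desktop computer: 128 W × 10.9 h × 7 d = 9,766 Wh = 9.766 kWh
refrigerator: 102 W × 4.49 h × 7 d = 3,206 Wh = 3.206 kWh
laptop: 61 W × 16 h × 7 d = 6,832 Wh = 6.832 kWh
Total energy = 0.4859 + 20.97 + 9.766 + 3.206 + 6.832 = 41.26 kWh
Cost = 41.26 kWh × €0.107 = €4.42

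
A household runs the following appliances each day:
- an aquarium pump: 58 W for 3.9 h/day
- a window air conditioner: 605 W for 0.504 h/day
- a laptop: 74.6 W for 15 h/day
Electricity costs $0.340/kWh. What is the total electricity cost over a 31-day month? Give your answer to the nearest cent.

aquarium pump: 58 W × 3.9 h × 31 d = 7,012 Wh = 7.012 kWh
window air conditioner: 605 W × 0.504 h × 31 d = 9,453 Wh = 9.453 kWh
laptop: 74.6 W × 15 h × 31 d = 34,689 Wh = 34.69 kWh
Total energy = 7.012 + 9.453 + 34.69 = 51.15 kWh
Cost = 51.15 kWh × $0.340 = $17.39

$17.39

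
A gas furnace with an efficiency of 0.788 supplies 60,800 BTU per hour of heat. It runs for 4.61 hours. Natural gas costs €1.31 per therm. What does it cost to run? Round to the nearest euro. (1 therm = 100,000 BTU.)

€5

Heat delivered = 60,800 BTU/h × 4.61 h = 280,288 BTU
Gas input = 280,288 / 0.788 = 355,695 BTU
= 355,695 / 100,000 = 3.557 therm
Cost = 3.557 × €1.31/therm = €4.66 ≈ €5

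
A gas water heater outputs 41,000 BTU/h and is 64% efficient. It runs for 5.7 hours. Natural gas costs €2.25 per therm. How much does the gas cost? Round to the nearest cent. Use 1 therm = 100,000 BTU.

Heat delivered = 41,000 BTU/h × 5.7 h = 233,700 BTU
Gas input = 233,700 / 0.64 = 365,156 BTU
= 365,156 / 100,000 = 3.652 therm
Cost = 3.652 × €2.25/therm = €8.22

€8.22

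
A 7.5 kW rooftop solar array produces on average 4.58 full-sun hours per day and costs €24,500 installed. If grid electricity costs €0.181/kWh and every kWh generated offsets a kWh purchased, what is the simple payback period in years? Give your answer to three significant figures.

Daily generation = 7.5 kW × 4.58 h = 34.35 kWh
Annual generation = 34.35 × 365 = 12538 kWh
Annual savings = 12538 × €0.181 = €2,269.33
Payback = €24,500 / €2,269.33 = 10.8 years

10.8 years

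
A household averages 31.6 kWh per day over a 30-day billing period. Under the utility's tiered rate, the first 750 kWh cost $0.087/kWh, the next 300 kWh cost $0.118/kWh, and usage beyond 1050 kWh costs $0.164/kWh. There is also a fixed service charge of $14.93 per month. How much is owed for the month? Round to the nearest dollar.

$104

Usage = 31.6 kWh/day × 30 days = 948 kWh
First 750 kWh × $0.087 = $65.25
Next 198 kWh × $0.118 = $23.36
Remaining tier: 0 kWh (not reached)
Energy charge = $88.61; + service $14.93 = $103.54 ≈ $104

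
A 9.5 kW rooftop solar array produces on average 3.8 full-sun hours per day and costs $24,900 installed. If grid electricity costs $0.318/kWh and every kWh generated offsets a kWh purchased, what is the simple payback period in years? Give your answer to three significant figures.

Daily generation = 9.5 kW × 3.8 h = 36.1 kWh
Annual generation = 36.1 × 365 = 13176 kWh
Annual savings = 13176 × $0.318 = $4,190.13
Payback = $24,900 / $4,190.13 = 5.94 years

5.94 years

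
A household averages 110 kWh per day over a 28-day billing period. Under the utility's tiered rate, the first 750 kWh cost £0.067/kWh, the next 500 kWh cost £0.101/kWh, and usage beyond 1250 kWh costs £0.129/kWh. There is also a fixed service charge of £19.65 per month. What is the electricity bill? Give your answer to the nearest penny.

Usage = 110 kWh/day × 28 days = 3080 kWh
First 750 kWh × £0.067 = £50.25
Next 500 kWh × £0.101 = £50.50
Remaining 1830 kWh × £0.129 = £236.07
Energy charge = £336.82; + service £19.65 = £356.47

£356.47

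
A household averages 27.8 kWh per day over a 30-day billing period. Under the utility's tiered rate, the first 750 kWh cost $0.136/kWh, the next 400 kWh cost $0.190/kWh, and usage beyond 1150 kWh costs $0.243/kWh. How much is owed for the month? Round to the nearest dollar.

Usage = 27.8 kWh/day × 30 days = 834 kWh
First 750 kWh × $0.136 = $102.00
Next 84 kWh × $0.190 = $15.96
Remaining tier: 0 kWh (not reached)
Total = $117.96 ≈ $118

$118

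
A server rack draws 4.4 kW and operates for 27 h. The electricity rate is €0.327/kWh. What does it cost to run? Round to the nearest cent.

Energy = 4400 W × 27 h = 118,800 Wh = 118.8 kWh
Cost = 118.8 kWh × €0.327/kWh = €38.85

€38.85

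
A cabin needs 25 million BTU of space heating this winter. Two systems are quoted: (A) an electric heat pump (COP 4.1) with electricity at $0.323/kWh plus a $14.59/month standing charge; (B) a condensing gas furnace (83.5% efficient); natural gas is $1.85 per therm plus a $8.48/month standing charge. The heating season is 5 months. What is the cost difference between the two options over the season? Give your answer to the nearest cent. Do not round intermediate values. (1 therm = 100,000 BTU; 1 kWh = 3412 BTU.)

$53.89

Heat load = 25 × 10⁶ BTU = 25,000,000 BTU
Gas: input = 25,000,000 / 0.835 = 29,940,120 BTU = 299.4 therm → 299.4 × $1.85 = $553.89; + 5 × $8.48 standing = $596.29
Heat pump: 25,000,000 BTU / 3412 = 7,327 kWh heat; / 4.1 = 1,787 kWh in → × $0.323 = $577.23; + 5 × $14.59 standing = $650.18
Difference = |$596.29 − $650.18| = $53.89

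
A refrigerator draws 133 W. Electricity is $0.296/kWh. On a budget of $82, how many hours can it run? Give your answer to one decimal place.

2082.9 h

Energy budget = $82 / $0.296 per kWh = 277 kWh = 277,027 Wh
Runtime = 277,027 Wh / 133 W = 2,083 h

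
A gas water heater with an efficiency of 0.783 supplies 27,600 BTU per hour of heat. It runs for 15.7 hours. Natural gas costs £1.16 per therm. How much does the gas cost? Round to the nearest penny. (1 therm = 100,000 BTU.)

£6.42

Heat delivered = 27,600 BTU/h × 15.7 h = 433,320 BTU
Gas input = 433,320 / 0.783 = 553,410 BTU
= 553,410 / 100,000 = 5.534 therm
Cost = 5.534 × £1.16/therm = £6.42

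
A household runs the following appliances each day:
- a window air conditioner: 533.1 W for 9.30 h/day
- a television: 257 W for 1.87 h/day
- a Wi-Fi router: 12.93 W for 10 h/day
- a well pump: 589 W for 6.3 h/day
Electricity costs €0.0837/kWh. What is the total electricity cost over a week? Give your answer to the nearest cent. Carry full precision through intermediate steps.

€5.44

window air conditioner: 533.1 W × 9.30 h × 7 d = 34,705 Wh = 34.7 kWh
television: 257 W × 1.87 h × 7 d = 3,364 Wh = 3.364 kWh
Wi-Fi router: 12.93 W × 10 h × 7 d = 905 Wh = 0.9051 kWh
well pump: 589 W × 6.3 h × 7 d = 25,975 Wh = 25.97 kWh
Total energy = 34.7 + 3.364 + 0.9051 + 25.97 = 64.95 kWh
Cost = 64.95 kWh × €0.0837 = €5.44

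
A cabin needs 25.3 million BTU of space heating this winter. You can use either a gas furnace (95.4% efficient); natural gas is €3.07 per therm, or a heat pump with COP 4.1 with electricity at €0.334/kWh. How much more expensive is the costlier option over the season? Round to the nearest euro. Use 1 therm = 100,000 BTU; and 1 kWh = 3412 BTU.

€210

Heat load = 25.3 × 10⁶ BTU = 25,300,000 BTU
Gas: input = 25,300,000 / 0.954 = 26,519,916 BTU = 265.2 therm → 265.2 × €3.07 = €814.16
Heat pump: 25,300,000 BTU / 3412 = 7,415 kWh heat; / 4.1 = 1,809 kWh in → × €0.334 = €604.05
Difference = |€814.16 − €604.05| = €210.11 ≈ €210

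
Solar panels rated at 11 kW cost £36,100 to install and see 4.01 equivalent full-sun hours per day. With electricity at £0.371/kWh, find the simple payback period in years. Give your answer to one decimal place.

Daily generation = 11 kW × 4.01 h = 44.11 kWh
Annual generation = 44.11 × 365 = 16100 kWh
Annual savings = 16100 × £0.371 = £5,973.16
Payback = £36,100 / £5,973.16 = 6.04 years

6.0 years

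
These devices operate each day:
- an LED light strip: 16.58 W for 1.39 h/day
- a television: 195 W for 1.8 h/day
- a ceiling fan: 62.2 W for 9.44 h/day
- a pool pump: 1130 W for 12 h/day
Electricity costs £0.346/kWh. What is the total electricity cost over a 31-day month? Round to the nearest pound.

LED light strip: 16.58 W × 1.39 h × 31 d = 714 Wh = 0.7144 kWh
television: 195 W × 1.8 h × 31 d = 10,881 Wh = 10.88 kWh
ceiling fan: 62.2 W × 9.44 h × 31 d = 18,202 Wh = 18.2 kWh
pool pump: 1130 W × 12 h × 31 d = 420,360 Wh = 420.4 kWh
Total energy = 0.7144 + 10.88 + 18.2 + 420.4 = 450.2 kWh
Cost = 450.2 kWh × £0.346 = £155.75 ≈ £156

£156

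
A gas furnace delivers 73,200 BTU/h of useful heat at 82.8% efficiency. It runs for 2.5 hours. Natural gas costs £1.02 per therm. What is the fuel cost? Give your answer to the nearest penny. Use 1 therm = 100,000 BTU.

£2.25

Heat delivered = 73,200 BTU/h × 2.5 h = 183,000 BTU
Gas input = 183,000 / 0.828 = 221,014 BTU
= 221,014 / 100,000 = 2.21 therm
Cost = 2.21 × £1.02/therm = £2.25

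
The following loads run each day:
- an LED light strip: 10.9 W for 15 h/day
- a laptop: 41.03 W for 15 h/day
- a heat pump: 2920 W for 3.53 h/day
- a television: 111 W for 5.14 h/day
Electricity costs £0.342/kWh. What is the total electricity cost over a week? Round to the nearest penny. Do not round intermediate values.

LED light strip: 10.9 W × 15 h × 7 d = 1,144 Wh = 1.145 kWh
laptop: 41.03 W × 15 h × 7 d = 4,308 Wh = 4.308 kWh
heat pump: 2920 W × 3.53 h × 7 d = 72,153 Wh = 72.15 kWh
television: 111 W × 5.14 h × 7 d = 3,994 Wh = 3.994 kWh
Total energy = 1.145 + 4.308 + 72.15 + 3.994 = 81.6 kWh
Cost = 81.6 kWh × £0.342 = £27.91

£27.91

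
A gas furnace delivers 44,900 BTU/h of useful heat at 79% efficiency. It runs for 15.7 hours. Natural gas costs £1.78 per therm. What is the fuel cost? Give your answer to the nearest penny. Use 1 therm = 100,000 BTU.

Heat delivered = 44,900 BTU/h × 15.7 h = 704,930 BTU
Gas input = 704,930 / 0.79 = 892,316 BTU
= 892,316 / 100,000 = 8.923 therm
Cost = 8.923 × £1.78/therm = £15.88

£15.88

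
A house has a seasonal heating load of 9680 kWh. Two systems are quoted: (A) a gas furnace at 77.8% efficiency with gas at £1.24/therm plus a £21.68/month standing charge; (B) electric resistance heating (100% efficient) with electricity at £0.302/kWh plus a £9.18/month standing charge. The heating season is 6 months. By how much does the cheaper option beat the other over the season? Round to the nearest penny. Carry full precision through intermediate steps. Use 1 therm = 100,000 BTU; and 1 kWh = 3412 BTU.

Heat load = 9680 kWh × 3412 = 33,028,160 BTU
Gas: input = 33,028,160 / 0.778 = 42,452,648 BTU = 424.5 therm → 424.5 × £1.24 = £526.41; + 6 × £21.68 standing = £656.49
Electric: 33,028,160 BTU / 3412 = 9,680 kWh → × £0.302 = £2,923.36; + 6 × £9.18 standing = £2,978.44
Difference = |£656.49 − £2,978.44| = £2,321.95

£2321.95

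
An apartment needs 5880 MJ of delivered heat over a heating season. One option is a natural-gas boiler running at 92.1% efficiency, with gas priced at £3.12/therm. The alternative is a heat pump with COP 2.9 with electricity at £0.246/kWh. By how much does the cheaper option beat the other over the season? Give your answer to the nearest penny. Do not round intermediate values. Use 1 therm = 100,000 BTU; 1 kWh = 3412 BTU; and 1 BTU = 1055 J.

£50.24

Heat load = 5880 MJ = 5,880,000,000 J / 1055 = 5,573,460 BTU
Gas: input = 5,573,460 / 0.921 = 6,051,531 BTU = 60.52 therm → 60.52 × £3.12 = £188.81
Heat pump: 5,573,460 BTU / 3412 = 1,633 kWh heat; / 2.9 = 563.3 kWh in → × £0.246 = £138.56
Difference = |£188.81 − £138.56| = £50.24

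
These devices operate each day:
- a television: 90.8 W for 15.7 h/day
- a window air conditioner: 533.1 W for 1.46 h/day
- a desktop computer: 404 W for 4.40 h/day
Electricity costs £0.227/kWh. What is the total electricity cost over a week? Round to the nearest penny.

£6.33

television: 90.8 W × 15.7 h × 7 d = 9,979 Wh = 9.979 kWh
window air conditioner: 533.1 W × 1.46 h × 7 d = 5,448 Wh = 5.448 kWh
desktop computer: 404 W × 4.40 h × 7 d = 12,443 Wh = 12.44 kWh
Total energy = 9.979 + 5.448 + 12.44 = 27.87 kWh
Cost = 27.87 kWh × £0.227 = £6.33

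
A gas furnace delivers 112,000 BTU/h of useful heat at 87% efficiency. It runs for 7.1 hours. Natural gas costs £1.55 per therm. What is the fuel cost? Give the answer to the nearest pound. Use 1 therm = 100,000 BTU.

Heat delivered = 112,000 BTU/h × 7.1 h = 795,200 BTU
Gas input = 795,200 / 0.87 = 914,023 BTU
= 914,023 / 100,000 = 9.14 therm
Cost = 9.14 × £1.55/therm = £14.17 ≈ £14

£14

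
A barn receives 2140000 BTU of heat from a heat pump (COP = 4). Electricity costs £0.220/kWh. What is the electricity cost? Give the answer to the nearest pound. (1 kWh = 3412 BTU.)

Heat delivered = 2,140,000 BTU / 3412 = 627.2 kWh
Electrical input = 627.2 kWh / 4 = 156.8 kWh
Cost = 156.8 × £0.220/kWh = £34.50 ≈ £34

£34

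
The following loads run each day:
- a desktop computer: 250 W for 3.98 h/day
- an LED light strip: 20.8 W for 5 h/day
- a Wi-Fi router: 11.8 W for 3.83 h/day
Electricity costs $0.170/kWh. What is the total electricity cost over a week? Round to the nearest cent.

$1.36

desktop computer: 250 W × 3.98 h × 7 d = 6,965 Wh = 6.965 kWh
LED light strip: 20.8 W × 5 h × 7 d = 728 Wh = 0.728 kWh
Wi-Fi router: 11.8 W × 3.83 h × 7 d = 316 Wh = 0.3164 kWh
Total energy = 6.965 + 0.728 + 0.3164 = 8.009 kWh
Cost = 8.009 kWh × $0.170 = $1.36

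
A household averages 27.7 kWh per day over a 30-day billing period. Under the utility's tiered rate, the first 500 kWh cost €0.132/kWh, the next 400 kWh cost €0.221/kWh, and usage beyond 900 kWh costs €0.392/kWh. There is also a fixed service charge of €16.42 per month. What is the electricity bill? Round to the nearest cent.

€155.57

Usage = 27.7 kWh/day × 30 days = 831 kWh
First 500 kWh × €0.132 = €66.00
Next 331 kWh × €0.221 = €73.15
Remaining tier: 0 kWh (not reached)
Energy charge = €139.15; + service €16.42 = €155.57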